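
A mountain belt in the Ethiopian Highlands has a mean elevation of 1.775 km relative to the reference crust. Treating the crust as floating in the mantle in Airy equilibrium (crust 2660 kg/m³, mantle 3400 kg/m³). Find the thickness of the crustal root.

6.38 km

In Airy isostatic equilibrium: the weight of the topography is balanced by the buoyancy of the root, ρ_c h = (ρ_m − ρ_c) r.
r = h · ρ_c / (ρ_m − ρ_c) = 1.775 km × 2660 / (3400 − 2660) = 6.38 km.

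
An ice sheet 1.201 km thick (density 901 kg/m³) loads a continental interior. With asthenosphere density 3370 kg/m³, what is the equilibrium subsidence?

0.321 km

For local isostatic compensation: the ice load ρ_ice t is balanced by mantle displaced below, ρ_m s.
s = t ρ_ice / ρ_m = 1.201 km × 901/3370 = 0.321 km.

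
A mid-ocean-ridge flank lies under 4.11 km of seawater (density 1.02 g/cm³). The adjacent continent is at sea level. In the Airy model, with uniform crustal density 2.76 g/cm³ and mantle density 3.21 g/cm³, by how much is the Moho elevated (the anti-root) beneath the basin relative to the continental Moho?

15.9 km

In Airy isostatic equilibrium: replacing crust with seawater at the top is compensated by replacing crust with mantle at the base: d (ρ_c − ρ_w) = a (ρ_m − ρ_c).
a = d (ρ_c − ρ_w)/(ρ_m − ρ_c) = 4.11 km × 1.74/0.45 = 15.9 km.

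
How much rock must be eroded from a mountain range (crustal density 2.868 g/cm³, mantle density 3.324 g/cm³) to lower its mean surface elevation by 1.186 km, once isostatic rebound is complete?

8.65 km

Net drop Δ = e − u = e − e ρ_c/ρ_m = e (ρ_m − ρ_c)/ρ_m.
e = Δ ρ_m/(ρ_m − ρ_c) = 1.186 km × 3.324/0.456 = 8.65 km.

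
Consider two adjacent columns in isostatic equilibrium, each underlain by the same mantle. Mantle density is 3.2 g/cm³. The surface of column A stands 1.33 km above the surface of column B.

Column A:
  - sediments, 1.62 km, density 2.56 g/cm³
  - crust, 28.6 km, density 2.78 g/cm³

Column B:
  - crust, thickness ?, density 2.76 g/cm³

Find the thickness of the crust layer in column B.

Take the compensation level at the base of the deeper column (depth z_c below the surface of column A) and equate Σ ρ_i t_i down to z_c; mantle fills any gap and the z_c terms cancel.
Column A: 1.62×2.56 + 28.6×2.78 + (z_c − 30.22)×3.2
Column B: 1.33×0 + x×2.76 + (z_c − 1.33 − 0 − x)×3.2
The z_c×3.2 term appears on both sides and cancels. Collect the known terms of each column as K = Σ(ρt)_known − 3.2 × (depth of known layers): K_A = 83.6552 − 3.2×30.22 = −13.0488; K_B = 0 − 3.2×(1.33 + 0) = −4.256.
Balance: K_A = K_B − x×(3.2 − 2.76), so x = (K_B − K_A)/(3.2 − 2.76) = 8.7928/0.44 = 20 km.

20 km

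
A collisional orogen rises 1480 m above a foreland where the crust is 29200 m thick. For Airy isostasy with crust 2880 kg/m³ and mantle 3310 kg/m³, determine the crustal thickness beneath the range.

Root depth r = h ρ_c / (ρ_m − ρ_c) = 1480 m × 2880 / 430 = 9913 m.
Total thickness = T + h + r = 29200 m + 1480 m + 9913 m = 40600 m.

40600 m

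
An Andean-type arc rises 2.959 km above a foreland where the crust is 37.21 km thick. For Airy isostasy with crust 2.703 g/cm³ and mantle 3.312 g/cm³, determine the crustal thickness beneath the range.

53.3 km

Root depth r = h ρ_c / (ρ_m − ρ_c) = 2.959 km × 2.703 / 0.609 = 13.13 km.
Total thickness = T + h + r = 37.21 km + 2.959 km + 13.13 km = 53.3 km.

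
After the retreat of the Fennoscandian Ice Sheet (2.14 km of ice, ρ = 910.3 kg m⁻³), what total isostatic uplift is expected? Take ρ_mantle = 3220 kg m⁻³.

Removing the load lets mantle flow back in; uplift u satisfies ρ_ice t = ρ_m u.
u = t ρ_ice/ρ_m = 2.14 km × 910.3/3220 = 0.605 km.

0.605 km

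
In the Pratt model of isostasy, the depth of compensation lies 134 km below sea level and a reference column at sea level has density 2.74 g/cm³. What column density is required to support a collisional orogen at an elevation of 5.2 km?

Pratt balance: ρ_ref D = ρ (D + h).
ρ = ρ_ref D/(D + h) = 2.74 × 134 km/(134 km + 5.2 km) = 2.64 g/cm³.

2.64 g/cm³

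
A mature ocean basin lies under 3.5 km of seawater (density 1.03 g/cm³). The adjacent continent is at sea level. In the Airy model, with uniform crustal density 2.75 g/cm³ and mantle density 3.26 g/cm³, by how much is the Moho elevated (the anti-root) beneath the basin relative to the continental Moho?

In Airy isostatic equilibrium: replacing crust with seawater at the top is compensated by replacing crust with mantle at the base: d (ρ_c − ρ_w) = a (ρ_m − ρ_c).
a = d (ρ_c − ρ_w)/(ρ_m − ρ_c) = 3.5 km × 1.72/0.51 = 11.8 km.

11.8 km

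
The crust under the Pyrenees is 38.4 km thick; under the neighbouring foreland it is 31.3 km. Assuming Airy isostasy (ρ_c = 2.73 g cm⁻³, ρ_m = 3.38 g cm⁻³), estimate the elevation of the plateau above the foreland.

1.37 km

Excess crust Δ = 38.4 km − 31.3 km = 7.1 km, split between elevation h and root r with h + r = Δ.
Airy balance ρ_c h = (ρ_m − ρ_c) r gives r = h ρ_c/(ρ_m − ρ_c), so h (1 + ρ_c/(ρ_m − ρ_c)) = Δ, i.e. h = Δ (ρ_m − ρ_c)/ρ_m.
h = 7.1 km × 0.65/3.38 = 1.37 km.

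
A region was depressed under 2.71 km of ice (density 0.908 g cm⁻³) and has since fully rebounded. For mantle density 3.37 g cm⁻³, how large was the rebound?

Removing the load lets mantle flow back in; uplift u satisfies ρ_ice t = ρ_m u.
u = t ρ_ice/ρ_m = 2.71 km × 0.908/3.37 = 0.73 km.

0.73 km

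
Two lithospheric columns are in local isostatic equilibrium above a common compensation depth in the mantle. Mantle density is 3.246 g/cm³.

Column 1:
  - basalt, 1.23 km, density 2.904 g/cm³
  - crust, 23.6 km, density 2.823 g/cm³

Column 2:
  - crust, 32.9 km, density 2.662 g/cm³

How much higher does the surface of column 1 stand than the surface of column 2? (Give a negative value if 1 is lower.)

For any compensation level in the mantle, the mantle terms cancel and isostasy reduces to e = (Σt_1 − Σt_2) − (Σ(ρt)_1 − Σ(ρt)_2) / ρ_m.
Σt_1 = 24.83 km; Σt_2 = 32.9 km; Σ(ρt)_1 = 70.19472; Σ(ρt)_2 = 87.5798 (in km·g/cm³).
e = (24.83 − 32.9) − (70.19472 − 87.5798) / 3.246 = −2.71 km.

−2.71 km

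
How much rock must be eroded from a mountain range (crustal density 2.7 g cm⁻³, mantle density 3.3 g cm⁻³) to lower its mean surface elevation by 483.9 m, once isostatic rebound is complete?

2660 m

Net drop Δ = e − u = e − e ρ_c/ρ_m = e (ρ_m − ρ_c)/ρ_m.
e = Δ ρ_m/(ρ_m − ρ_c) = 483.9 m × 3.3/0.6 = 2660 m.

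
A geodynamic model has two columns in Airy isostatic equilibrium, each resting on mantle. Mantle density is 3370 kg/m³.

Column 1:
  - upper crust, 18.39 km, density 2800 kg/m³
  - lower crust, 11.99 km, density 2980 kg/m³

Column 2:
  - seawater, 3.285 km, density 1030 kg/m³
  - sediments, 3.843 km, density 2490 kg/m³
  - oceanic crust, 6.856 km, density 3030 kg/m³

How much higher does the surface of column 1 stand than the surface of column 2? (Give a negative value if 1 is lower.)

0.522 km

For any compensation level in the mantle, the mantle terms cancel and isostasy reduces to e = (Σt_1 − Σt_2) − (Σ(ρt)_1 − Σ(ρt)_2) / ρ_m.
Σt_1 = 30.38 km; Σt_2 = 13.984 km; Σ(ρt)_1 = 87222.2; Σ(ρt)_2 = 33726.3 (in km·kg/m³).
e = (30.38 − 13.984) − (87222.2 − 33726.3) / 3370 = 0.522 km.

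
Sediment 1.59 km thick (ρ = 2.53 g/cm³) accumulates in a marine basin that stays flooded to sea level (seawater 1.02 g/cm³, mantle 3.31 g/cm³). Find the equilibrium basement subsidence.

1.05 km

Submarine loading: the sediment displaces seawater, and the subsidence is in turn flooded, so s (ρ_m − ρ_w) = t (ρ_sed − ρ_w).
s = 1.59 km × (2.53 − 1.02) / (3.31 − 1.02) = 1.05 km.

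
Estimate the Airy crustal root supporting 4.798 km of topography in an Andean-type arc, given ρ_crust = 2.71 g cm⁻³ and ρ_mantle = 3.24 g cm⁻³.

24.5 km

By Archimedes' principle applied to the lithosphere: the weight of the topography is balanced by the buoyancy of the root, ρ_c h = (ρ_m − ρ_c) r.
r = h · ρ_c / (ρ_m − ρ_c) = 4.798 km × 2.71 / (3.24 − 2.71) = 24.5 km.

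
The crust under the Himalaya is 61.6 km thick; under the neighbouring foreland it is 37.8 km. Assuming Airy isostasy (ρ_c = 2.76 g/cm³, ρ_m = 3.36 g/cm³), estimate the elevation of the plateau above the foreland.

Excess crust Δ = 61.6 km − 37.8 km = 23.8 km, split between elevation h and root r with h + r = Δ.
Airy balance ρ_c h = (ρ_m − ρ_c) r gives r = h ρ_c/(ρ_m − ρ_c), so h (1 + ρ_c/(ρ_m − ρ_c)) = Δ, i.e. h = Δ (ρ_m − ρ_c)/ρ_m.
h = 23.8 km × 0.6/3.36 = 4.25 km.

4.25 km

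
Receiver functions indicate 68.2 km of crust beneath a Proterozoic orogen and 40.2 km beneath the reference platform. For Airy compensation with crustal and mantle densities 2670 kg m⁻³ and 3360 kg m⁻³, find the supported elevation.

Excess crust Δ = 68.2 km − 40.2 km = 28 km, split between elevation h and root r with h + r = Δ.
Airy balance ρ_c h = (ρ_m − ρ_c) r gives r = h ρ_c/(ρ_m − ρ_c), so h (1 + ρ_c/(ρ_m − ρ_c)) = Δ, i.e. h = Δ (ρ_m − ρ_c)/ρ_m.
h = 28 km × 690/3360 = 5.75 km.

5.75 km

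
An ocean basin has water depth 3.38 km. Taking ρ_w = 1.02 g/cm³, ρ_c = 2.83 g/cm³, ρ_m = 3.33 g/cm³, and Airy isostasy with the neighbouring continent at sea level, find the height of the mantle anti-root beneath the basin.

Isostatic balance requires: replacing crust with seawater at the top is compensated by replacing crust with mantle at the base: d (ρ_c − ρ_w) = a (ρ_m − ρ_c).
a = d (ρ_c − ρ_w)/(ρ_m − ρ_c) = 3.38 km × 1.81/0.5 = 12.2 km.

12.2 km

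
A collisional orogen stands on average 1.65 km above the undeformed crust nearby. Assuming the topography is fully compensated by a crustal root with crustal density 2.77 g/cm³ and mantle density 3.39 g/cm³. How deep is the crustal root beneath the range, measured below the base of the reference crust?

By Archimedes' principle applied to the lithosphere: the weight of the topography is balanced by the buoyancy of the root, ρ_c h = (ρ_m − ρ_c) r.
r = h · ρ_c / (ρ_m − ρ_c) = 1.65 km × 2.77 / (3.39 − 2.77) = 7.37 km.

7.37 km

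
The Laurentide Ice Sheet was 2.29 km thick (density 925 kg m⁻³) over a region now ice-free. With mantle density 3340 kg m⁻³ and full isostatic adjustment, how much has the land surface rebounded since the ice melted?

0.634 km

Removing the load lets mantle flow back in; uplift u satisfies ρ_ice t = ρ_m u.
u = t ρ_ice/ρ_m = 2.29 km × 925/3340 = 0.634 km.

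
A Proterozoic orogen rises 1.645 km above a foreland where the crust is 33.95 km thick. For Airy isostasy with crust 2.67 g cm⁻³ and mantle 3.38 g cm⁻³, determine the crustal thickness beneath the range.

41.8 km

Root depth r = h ρ_c / (ρ_m − ρ_c) = 1.645 km × 2.67 / 0.71 = 6.186 km.
Total thickness = T + h + r = 33.95 km + 1.645 km + 6.186 km = 41.8 km.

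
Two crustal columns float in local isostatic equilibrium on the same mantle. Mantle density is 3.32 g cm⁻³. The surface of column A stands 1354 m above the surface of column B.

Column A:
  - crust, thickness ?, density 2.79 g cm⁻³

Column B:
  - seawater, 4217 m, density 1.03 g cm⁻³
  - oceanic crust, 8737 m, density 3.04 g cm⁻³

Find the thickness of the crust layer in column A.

Take the compensation level at the base of the deeper column (depth z_c below the surface of column A) and equate Σ ρ_i t_i down to z_c; mantle fills any gap and the z_c terms cancel.
Column A: x×2.79 + (z_c − 0 − x)×3.32
Column B: 1354×0 + 4217×1.03 + 8737×3.04 + (z_c − 1354 − 12954)×3.32
The z_c×3.32 term appears on both sides and cancels. Collect the known terms of each column as K = Σ(ρt)_known − 3.32 × (depth of known layers): K_A = 0 − 3.32×0 = 0; K_B = 30903.99 − 3.32×(1354 + 12954) = −16598.57.
Balance: K_A − x×(3.32 − 2.79) = K_B, so x = (K_A − K_B)/(3.32 − 2.79) = 16598.6/0.53 = 31300 m.

31300 m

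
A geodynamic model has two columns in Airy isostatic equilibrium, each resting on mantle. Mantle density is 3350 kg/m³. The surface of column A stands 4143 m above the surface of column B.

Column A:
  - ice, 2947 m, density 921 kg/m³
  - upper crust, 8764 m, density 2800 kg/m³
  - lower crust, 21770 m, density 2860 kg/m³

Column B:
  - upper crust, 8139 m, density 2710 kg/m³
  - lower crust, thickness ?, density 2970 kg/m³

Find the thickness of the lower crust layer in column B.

Take the compensation level at the base of the deeper column (depth z_c below the surface of column A) and equate Σ ρ_i t_i down to z_c; mantle fills any gap and the z_c terms cancel.
Column A: 2947×921 + 8764×2800 + 21770×2860 + (z_c − 33481)×3350
Column B: 4143×0 + 8139×2710 + x×2970 + (z_c − 4143 − 8139 − x)×3350
The z_c×3350 term appears on both sides and cancels. Collect the known terms of each column as K = Σ(ρt)_known − 3350 × (depth of known layers): K_A = 89515587 − 3350×33481 = −22645763; K_B = 22056690 − 3350×(4143 + 8139) = −19088010.
Balance: K_A = K_B − x×(3350 − 2970), so x = (K_B − K_A)/(3350 − 2970) = 3557750/380 = 9360 m.

9360 m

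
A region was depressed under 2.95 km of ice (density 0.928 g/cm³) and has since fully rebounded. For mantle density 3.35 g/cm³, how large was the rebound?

Removing the load lets mantle flow back in; uplift u satisfies ρ_ice t = ρ_m u.
u = t ρ_ice/ρ_m = 2.95 km × 0.928/3.35 = 0.817 km.

0.817 km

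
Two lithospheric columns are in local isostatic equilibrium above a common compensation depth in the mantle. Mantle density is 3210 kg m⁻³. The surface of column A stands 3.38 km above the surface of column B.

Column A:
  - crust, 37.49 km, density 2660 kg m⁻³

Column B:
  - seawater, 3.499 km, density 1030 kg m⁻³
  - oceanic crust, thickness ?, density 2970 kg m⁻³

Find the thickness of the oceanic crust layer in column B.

Take the compensation level at the base of the deeper column (depth z_c below the surface of column A) and equate Σ ρ_i t_i down to z_c; mantle fills any gap and the z_c terms cancel.
Column A: 37.49×2660 + (z_c − 37.49)×3210
Column B: 3.38×0 + 3.499×1030 + x×2970 + (z_c − 3.38 − 3.499 − x)×3210
The z_c×3210 term appears on both sides and cancels. Collect the known terms of each column as K = Σ(ρt)_known − 3210 × (depth of known layers): K_A = 99723.4 − 3210×37.49 = −20619.5; K_B = 3603.97 − 3210×(3.38 + 3.499) = −18477.62.
Balance: K_A = K_B − x×(3210 − 2970), so x = (K_B − K_A)/(3210 − 2970) = 2141.88/240 = 8.92 km.

8.92 km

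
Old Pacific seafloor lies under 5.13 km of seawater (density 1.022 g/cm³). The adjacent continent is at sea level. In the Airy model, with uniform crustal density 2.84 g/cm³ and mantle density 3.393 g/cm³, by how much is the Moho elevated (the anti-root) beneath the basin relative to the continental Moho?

16.9 km

By Archimedes' principle applied to the lithosphere: replacing crust with seawater at the top is compensated by replacing crust with mantle at the base: d (ρ_c − ρ_w) = a (ρ_m − ρ_c).
a = d (ρ_c − ρ_w)/(ρ_m − ρ_c) = 5.13 km × 1.818/0.553 = 16.9 km.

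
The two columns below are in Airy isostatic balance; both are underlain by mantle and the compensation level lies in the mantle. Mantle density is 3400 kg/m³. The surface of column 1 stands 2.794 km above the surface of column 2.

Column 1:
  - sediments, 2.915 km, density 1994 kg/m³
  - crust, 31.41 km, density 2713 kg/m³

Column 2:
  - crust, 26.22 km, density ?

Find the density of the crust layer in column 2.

Take the compensation level at the base of the deeper column (depth z_c below the surface of column 1) and equate Σ ρ_i t_i down to z_c; mantle fills any gap and the z_c terms cancel.
Column 1: 2.915×1994 + 31.41×2713 + (z_c − 34.325)×3400
Column 2: 2.794×0 + 26.22×ρ + (z_c − 2.794 − 26.22)×3400
The z_c×3400 term appears on both sides and cancels. Collect the known terms of each column as K = Σ(ρt)_known − 3400 × (depth of known layers): K_1 = 91027.84 − 3400×34.325 = −25677.16; K_2 = 0 − 3400×(2.794 + 26.22) = −98647.6.
Balance: K_1 = K_2 + 26.22×ρ, so ρ = (K_1 − K_2)/26.22 = 72970.4/26.22 = 2780 kg/m³.

2780 kg/m³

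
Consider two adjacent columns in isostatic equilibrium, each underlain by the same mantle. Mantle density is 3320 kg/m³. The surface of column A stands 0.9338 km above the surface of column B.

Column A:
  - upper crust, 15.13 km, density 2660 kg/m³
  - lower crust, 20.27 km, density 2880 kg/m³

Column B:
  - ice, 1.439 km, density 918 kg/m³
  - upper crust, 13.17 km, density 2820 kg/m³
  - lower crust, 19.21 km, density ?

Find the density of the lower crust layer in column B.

3020 kg/m³

Take the compensation level at the base of the deeper column (depth z_c below the surface of column A) and equate Σ ρ_i t_i down to z_c; mantle fills any gap and the z_c terms cancel.
Column A: 15.13×2660 + 20.27×2880 + (z_c − 35.4)×3320
Column B: 0.9338×0 + 1.439×918 + 13.17×2820 + 19.21×ρ + (z_c − 0.9338 − 33.819)×3320
The z_c×3320 term appears on both sides and cancels. Collect the known terms of each column as K = Σ(ρt)_known − 3320 × (depth of known layers): K_A = 98623.4 − 3320×35.4 = −18904.6; K_B = 38460.402 − 3320×(0.9338 + 33.819) = −76918.894.
Balance: K_A = K_B + 19.21×ρ, so ρ = (K_A − K_B)/19.21 = 58014.3/19.21 = 3020 kg/m³.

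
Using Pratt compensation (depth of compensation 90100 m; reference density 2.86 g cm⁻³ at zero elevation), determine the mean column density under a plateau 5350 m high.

2.7 g cm⁻³

Pratt balance: ρ_ref D = ρ (D + h).
ρ = ρ_ref D/(D + h) = 2.86 × 90100 m/(90100 m + 5350 m) = 2.7 g cm⁻³.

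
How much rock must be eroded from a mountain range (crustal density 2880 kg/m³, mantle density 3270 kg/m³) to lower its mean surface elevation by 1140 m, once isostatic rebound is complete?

Net drop Δ = e − u = e − e ρ_c/ρ_m = e (ρ_m − ρ_c)/ρ_m.
e = Δ ρ_m/(ρ_m − ρ_c) = 1140 m × 3270/390 = 9560 m.

9560 m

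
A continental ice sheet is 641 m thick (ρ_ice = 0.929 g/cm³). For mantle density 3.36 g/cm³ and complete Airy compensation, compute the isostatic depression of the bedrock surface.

177 m

Balancing pressure at the compensation depth: the ice load ρ_ice t is balanced by mantle displaced below, ρ_m s.
s = t ρ_ice / ρ_m = 641 m × 0.929/3.36 = 177 m.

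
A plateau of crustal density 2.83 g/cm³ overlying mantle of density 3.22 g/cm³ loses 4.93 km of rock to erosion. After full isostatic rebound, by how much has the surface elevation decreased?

0.597 km

Rebound u = e ρ_c/ρ_m = 4.93 km × 2.83/3.22 = 4.333 km.
Net surface drop = e − u = 4.93 km − 4.333 km = e (ρ_m − ρ_c)/ρ_m = 0.597 km.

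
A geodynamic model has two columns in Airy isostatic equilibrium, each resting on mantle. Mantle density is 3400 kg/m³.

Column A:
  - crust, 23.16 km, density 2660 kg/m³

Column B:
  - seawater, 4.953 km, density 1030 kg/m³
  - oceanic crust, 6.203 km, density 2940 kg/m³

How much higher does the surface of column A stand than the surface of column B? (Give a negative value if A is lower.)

0.749 km

For any compensation level in the mantle, the mantle terms cancel and isostasy reduces to e = (Σt_A − Σt_B) − (Σ(ρt)_A − Σ(ρt)_B) / ρ_m.
Σt_A = 23.16 km; Σt_B = 11.156 km; Σ(ρt)_A = 61605.6; Σ(ρt)_B = 23338.41 (in km·kg/m³).
e = (23.16 − 11.156) − (61605.6 − 23338.41) / 3400 = 0.749 km.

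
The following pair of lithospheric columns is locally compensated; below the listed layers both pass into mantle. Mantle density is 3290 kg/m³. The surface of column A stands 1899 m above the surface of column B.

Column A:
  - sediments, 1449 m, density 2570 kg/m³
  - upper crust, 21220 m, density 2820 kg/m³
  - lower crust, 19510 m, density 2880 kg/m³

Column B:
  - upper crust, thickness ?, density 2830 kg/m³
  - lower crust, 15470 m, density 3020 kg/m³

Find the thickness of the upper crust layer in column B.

18700 m

Take the compensation level at the base of the deeper column (depth z_c below the surface of column A) and equate Σ ρ_i t_i down to z_c; mantle fills any gap and the z_c terms cancel.
Column A: 1449×2570 + 21220×2820 + 19510×2880 + (z_c − 42179)×3290
Column B: 1899×0 + x×2830 + 15470×3020 + (z_c − 1899 − 15470 − x)×3290
The z_c×3290 term appears on both sides and cancels. Collect the known terms of each column as K = Σ(ρt)_known − 3290 × (depth of known layers): K_A = 119753130 − 3290×42179 = −19015780; K_B = 46719400 − 3290×(1899 + 15470) = −10424610.
Balance: K_A = K_B − x×(3290 − 2830), so x = (K_B − K_A)/(3290 − 2830) = 8591170/460 = 18700 m.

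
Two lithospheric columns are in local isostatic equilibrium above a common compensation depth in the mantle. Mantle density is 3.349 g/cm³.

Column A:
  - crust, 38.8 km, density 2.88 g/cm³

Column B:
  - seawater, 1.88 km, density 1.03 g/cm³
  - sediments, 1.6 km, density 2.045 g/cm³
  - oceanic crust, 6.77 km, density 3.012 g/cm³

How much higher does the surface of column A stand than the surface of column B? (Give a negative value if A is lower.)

2.83 km

For any compensation level in the mantle, the mantle terms cancel and isostasy reduces to e = (Σt_A − Σt_B) − (Σ(ρt)_A − Σ(ρt)_B) / ρ_m.
Σt_A = 38.8 km; Σt_B = 10.25 km; Σ(ρt)_A = 111.744; Σ(ρt)_B = 25.59964 (in km·g/cm³).
e = (38.8 − 10.25) − (111.744 − 25.59964) / 3.349 = 2.83 km.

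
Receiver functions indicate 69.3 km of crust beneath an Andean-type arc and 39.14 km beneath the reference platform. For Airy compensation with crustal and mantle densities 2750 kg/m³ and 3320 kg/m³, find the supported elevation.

5.18 km

Excess crust Δ = 69.3 km − 39.14 km = 30.16 km, split between elevation h and root r with h + r = Δ.
Airy balance ρ_c h = (ρ_m − ρ_c) r gives r = h ρ_c/(ρ_m − ρ_c), so h (1 + ρ_c/(ρ_m − ρ_c)) = Δ, i.e. h = Δ (ρ_m − ρ_c)/ρ_m.
h = 30.16 km × 570/3320 = 5.18 km.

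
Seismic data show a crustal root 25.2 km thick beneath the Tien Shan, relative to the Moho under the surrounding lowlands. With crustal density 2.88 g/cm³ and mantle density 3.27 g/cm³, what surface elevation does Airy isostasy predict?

3.41 km

Equating mass per unit area of the two columns: ρ_c h = (ρ_m − ρ_c) r.
h = r (ρ_m − ρ_c) / ρ_c = 25.2 km × (3.27 − 2.88) / 2.88 = 3.41 km.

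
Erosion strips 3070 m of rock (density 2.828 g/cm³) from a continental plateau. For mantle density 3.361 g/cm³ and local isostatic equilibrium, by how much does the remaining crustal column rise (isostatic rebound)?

Unloading: uplift u = e ρ_c/ρ_m = 3070 m × 2.828/3.361 = 2580 m.

2580 m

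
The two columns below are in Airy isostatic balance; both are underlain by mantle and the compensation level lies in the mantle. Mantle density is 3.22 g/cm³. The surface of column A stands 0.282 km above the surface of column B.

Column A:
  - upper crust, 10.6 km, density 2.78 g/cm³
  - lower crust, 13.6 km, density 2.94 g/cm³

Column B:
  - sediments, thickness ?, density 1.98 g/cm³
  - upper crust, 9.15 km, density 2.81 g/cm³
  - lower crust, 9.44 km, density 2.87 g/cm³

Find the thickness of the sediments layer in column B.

Take the compensation level at the base of the deeper column (depth z_c below the surface of column A) and equate Σ ρ_i t_i down to z_c; mantle fills any gap and the z_c terms cancel.
Column A: 10.6×2.78 + 13.6×2.94 + (z_c − 24.2)×3.22
Column B: 0.282×0 + x×1.98 + 9.15×2.81 + 9.44×2.87 + (z_c − 0.282 − 18.59 − x)×3.22
The z_c×3.22 term appears on both sides and cancels. Collect the known terms of each column as K = Σ(ρt)_known − 3.22 × (depth of known layers): K_A = 69.452 − 3.22×24.2 = −8.472; K_B = 52.8043 − 3.22×(0.282 + 18.59) = −7.96354.
Balance: K_A = K_B − x×(3.22 − 1.98), so x = (K_B − K_A)/(3.22 − 1.98) = 0.50846/1.24 = 0.41 km.

0.41 km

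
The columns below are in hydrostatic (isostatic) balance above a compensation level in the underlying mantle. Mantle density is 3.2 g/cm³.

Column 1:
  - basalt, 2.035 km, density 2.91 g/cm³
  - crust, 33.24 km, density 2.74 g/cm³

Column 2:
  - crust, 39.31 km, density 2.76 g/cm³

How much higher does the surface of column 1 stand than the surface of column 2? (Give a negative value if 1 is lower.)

For any compensation level in the mantle, the mantle terms cancel and isostasy reduces to e = (Σt_1 − Σt_2) − (Σ(ρt)_1 − Σ(ρt)_2) / ρ_m.
Σt_1 = 35.275 km; Σt_2 = 39.31 km; Σ(ρt)_1 = 96.99945; Σ(ρt)_2 = 108.4956 (in km·g/cm³).
e = (35.275 − 39.31) − (96.99945 − 108.4956) / 3.2 = −0.442 km.

−0.442 km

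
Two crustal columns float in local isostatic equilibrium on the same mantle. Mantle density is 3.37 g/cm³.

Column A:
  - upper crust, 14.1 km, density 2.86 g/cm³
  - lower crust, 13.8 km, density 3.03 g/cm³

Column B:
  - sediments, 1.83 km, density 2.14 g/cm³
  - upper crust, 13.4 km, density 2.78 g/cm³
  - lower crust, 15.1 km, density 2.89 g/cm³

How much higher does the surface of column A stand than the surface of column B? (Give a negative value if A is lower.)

For any compensation level in the mantle, the mantle terms cancel and isostasy reduces to e = (Σt_A − Σt_B) − (Σ(ρt)_A − Σ(ρt)_B) / ρ_m.
Σt_A = 27.9 km; Σt_B = 30.33 km; Σ(ρt)_A = 82.14; Σ(ρt)_B = 84.8072 (in km·g/cm³).
e = (27.9 − 30.33) − (82.14 − 84.8072) / 3.37 = −1.64 km.

−1.64 km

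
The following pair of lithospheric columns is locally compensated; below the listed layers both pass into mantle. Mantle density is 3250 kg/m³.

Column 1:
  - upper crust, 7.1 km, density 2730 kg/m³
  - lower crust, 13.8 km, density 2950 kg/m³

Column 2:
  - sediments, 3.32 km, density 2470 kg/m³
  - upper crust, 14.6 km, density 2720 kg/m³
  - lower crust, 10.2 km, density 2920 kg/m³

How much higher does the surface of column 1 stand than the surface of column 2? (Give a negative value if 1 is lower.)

−1.8 km

For any compensation level in the mantle, the mantle terms cancel and isostasy reduces to e = (Σt_1 − Σt_2) − (Σ(ρt)_1 − Σ(ρt)_2) / ρ_m.
Σt_1 = 20.9 km; Σt_2 = 28.12 km; Σ(ρt)_1 = 60093; Σ(ρt)_2 = 77696.4 (in km·kg/m³).
e = (20.9 − 28.12) − (60093 − 77696.4) / 3250 = −1.8 km.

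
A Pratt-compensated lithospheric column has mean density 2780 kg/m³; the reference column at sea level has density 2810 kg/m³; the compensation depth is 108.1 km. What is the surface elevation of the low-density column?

ρ_ref D = ρ (D + h) → h = D (ρ_ref − ρ)/ρ.
h = 108.1 km × (2810 − 2780)/2780 = 1.17 km.

1.17 km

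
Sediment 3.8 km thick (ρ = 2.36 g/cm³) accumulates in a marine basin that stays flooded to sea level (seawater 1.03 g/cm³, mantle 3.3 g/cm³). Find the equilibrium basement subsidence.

Submarine loading: the sediment displaces seawater, and the subsidence is in turn flooded, so s (ρ_m − ρ_w) = t (ρ_sed − ρ_w).
s = 3.8 km × (2.36 − 1.03) / (3.3 − 1.03) = 2.23 km.

2.23 km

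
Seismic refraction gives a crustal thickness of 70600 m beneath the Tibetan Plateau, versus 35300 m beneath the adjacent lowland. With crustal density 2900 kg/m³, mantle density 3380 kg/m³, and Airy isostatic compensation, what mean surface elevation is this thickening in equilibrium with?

Excess crust Δ = 70600 m − 35300 m = 35300 m, split between elevation h and root r with h + r = Δ.
Airy balance ρ_c h = (ρ_m − ρ_c) r gives r = h ρ_c/(ρ_m − ρ_c), so h (1 + ρ_c/(ρ_m − ρ_c)) = Δ, i.e. h = Δ (ρ_m − ρ_c)/ρ_m.
h = 35300 m × 480/3380 = 5010 m.

5010 m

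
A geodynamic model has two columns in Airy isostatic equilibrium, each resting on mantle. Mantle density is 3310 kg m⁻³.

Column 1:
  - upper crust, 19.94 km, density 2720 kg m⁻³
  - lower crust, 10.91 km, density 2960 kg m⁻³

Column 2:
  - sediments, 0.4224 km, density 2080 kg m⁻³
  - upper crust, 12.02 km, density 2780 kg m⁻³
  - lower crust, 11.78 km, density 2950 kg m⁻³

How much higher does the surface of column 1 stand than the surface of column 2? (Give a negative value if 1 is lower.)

For any compensation level in the mantle, the mantle terms cancel and isostasy reduces to e = (Σt_1 − Σt_2) − (Σ(ρt)_1 − Σ(ρt)_2) / ρ_m.
Σt_1 = 30.85 km; Σt_2 = 24.2224 km; Σ(ρt)_1 = 86530.4; Σ(ρt)_2 = 69045.192 (in km·kg m⁻³).
e = (30.85 − 24.2224) − (86530.4 − 69045.192) / 3310 = 1.35 km.

1.35 km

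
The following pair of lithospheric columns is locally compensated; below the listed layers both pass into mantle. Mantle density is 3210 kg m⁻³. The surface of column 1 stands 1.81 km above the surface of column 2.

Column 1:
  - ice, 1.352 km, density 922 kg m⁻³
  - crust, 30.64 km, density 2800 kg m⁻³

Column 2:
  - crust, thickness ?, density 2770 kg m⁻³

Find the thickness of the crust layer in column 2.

22.4 km

Take the compensation level at the base of the deeper column (depth z_c below the surface of column 1) and equate Σ ρ_i t_i down to z_c; mantle fills any gap and the z_c terms cancel.
Column 1: 1.352×922 + 30.64×2800 + (z_c − 31.992)×3210
Column 2: 1.81×0 + x×2770 + (z_c − 1.81 − 0 − x)×3210
The z_c×3210 term appears on both sides and cancels. Collect the known terms of each column as K = Σ(ρt)_known − 3210 × (depth of known layers): K_1 = 87038.544 − 3210×31.992 = −15655.776; K_2 = 0 − 3210×(1.81 + 0) = −5810.1.
Balance: K_1 = K_2 − x×(3210 − 2770), so x = (K_2 − K_1)/(3210 − 2770) = 9845.68/440 = 22.4 km.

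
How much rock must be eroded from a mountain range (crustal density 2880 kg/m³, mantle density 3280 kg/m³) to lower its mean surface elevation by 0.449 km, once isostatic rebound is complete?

Net drop Δ = e − u = e − e ρ_c/ρ_m = e (ρ_m − ρ_c)/ρ_m.
e = Δ ρ_m/(ρ_m − ρ_c) = 0.449 km × 3280/400 = 3.68 km.

3.68 km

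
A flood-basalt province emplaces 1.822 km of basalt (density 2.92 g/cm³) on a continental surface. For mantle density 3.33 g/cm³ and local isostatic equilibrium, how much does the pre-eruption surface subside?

Subaerial loading: s = t ρ_load / ρ_m.
s = 1.822 km × 2.92/3.33 = 1.6 km.

1.6 km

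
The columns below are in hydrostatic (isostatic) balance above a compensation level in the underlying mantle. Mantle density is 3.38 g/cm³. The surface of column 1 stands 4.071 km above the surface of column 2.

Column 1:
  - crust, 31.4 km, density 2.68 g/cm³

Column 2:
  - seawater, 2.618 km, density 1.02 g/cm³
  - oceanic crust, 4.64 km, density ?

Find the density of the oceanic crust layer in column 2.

2.94 g/cm³

Take the compensation level at the base of the deeper column (depth z_c below the surface of column 1) and equate Σ ρ_i t_i down to z_c; mantle fills any gap and the z_c terms cancel.
Column 1: 31.4×2.68 + (z_c − 31.4)×3.38
Column 2: 4.071×0 + 2.618×1.02 + 4.64×ρ + (z_c − 4.071 − 7.258)×3.38
The z_c×3.38 term appears on both sides and cancels. Collect the known terms of each column as K = Σ(ρt)_known − 3.38 × (depth of known layers): K_1 = 84.152 − 3.38×31.4 = −21.98; K_2 = 2.67036 − 3.38×(4.071 + 7.258) = −35.62166.
Balance: K_1 = K_2 + 4.64×ρ, so ρ = (K_1 − K_2)/4.64 = 13.6417/4.64 = 2.94 g/cm³.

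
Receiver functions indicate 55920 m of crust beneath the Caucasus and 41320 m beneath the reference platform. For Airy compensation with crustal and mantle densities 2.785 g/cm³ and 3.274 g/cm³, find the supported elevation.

Excess crust Δ = 55920 m − 41320 m = 14600 m, split between elevation h and root r with h + r = Δ.
Airy balance ρ_c h = (ρ_m − ρ_c) r gives r = h ρ_c/(ρ_m − ρ_c), so h (1 + ρ_c/(ρ_m − ρ_c)) = Δ, i.e. h = Δ (ρ_m − ρ_c)/ρ_m.
h = 14600 m × 0.489/3.274 = 2180 m.

2180 m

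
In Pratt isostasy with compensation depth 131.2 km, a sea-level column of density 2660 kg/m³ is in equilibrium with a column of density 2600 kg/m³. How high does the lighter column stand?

ρ_ref D = ρ (D + h) → h = D (ρ_ref − ρ)/ρ.
h = 131.2 km × (2660 − 2600)/2600 = 3.03 km.

3.03 km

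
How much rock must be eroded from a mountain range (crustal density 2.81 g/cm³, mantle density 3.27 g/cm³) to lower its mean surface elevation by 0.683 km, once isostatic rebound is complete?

4.86 km

Net drop Δ = e − u = e − e ρ_c/ρ_m = e (ρ_m − ρ_c)/ρ_m.
e = Δ ρ_m/(ρ_m − ρ_c) = 0.683 km × 3.27/0.46 = 4.86 km.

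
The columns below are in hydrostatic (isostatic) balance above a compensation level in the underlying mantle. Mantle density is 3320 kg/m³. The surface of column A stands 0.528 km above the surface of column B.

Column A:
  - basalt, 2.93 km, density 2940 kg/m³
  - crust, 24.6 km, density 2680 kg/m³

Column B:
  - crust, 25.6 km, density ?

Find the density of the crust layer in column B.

2730 kg/m³

Take the compensation level at the base of the deeper column (depth z_c below the surface of column A) and equate Σ ρ_i t_i down to z_c; mantle fills any gap and the z_c terms cancel.
Column A: 2.93×2940 + 24.6×2680 + (z_c − 27.53)×3320
Column B: 0.528×0 + 25.6×ρ + (z_c − 0.528 − 25.6)×3320
The z_c×3320 term appears on both sides and cancels. Collect the known terms of each column as K = Σ(ρt)_known − 3320 × (depth of known layers): K_A = 74542.2 − 3320×27.53 = −16857.4; K_B = 0 − 3320×(0.528 + 25.6) = −86744.96.
Balance: K_A = K_B + 25.6×ρ, so ρ = (K_A − K_B)/25.6 = 69887.6/25.6 = 2730 kg/m³.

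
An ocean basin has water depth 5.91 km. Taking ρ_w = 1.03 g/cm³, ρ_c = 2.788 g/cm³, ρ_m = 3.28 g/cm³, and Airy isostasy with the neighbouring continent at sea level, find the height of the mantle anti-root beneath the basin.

By Archimedes' principle applied to the lithosphere: replacing crust with seawater at the top is compensated by replacing crust with mantle at the base: d (ρ_c − ρ_w) = a (ρ_m − ρ_c).
a = d (ρ_c − ρ_w)/(ρ_m − ρ_c) = 5.91 km × 1.758/0.492 = 21.1 km.

21.1 km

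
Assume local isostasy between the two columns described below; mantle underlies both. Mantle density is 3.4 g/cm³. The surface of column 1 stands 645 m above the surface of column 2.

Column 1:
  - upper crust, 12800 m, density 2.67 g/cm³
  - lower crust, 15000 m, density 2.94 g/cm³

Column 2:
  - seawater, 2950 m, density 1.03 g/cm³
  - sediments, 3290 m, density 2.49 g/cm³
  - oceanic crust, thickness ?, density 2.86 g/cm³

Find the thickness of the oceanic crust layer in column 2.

7530 m

Take the compensation level at the base of the deeper column (depth z_c below the surface of column 1) and equate Σ ρ_i t_i down to z_c; mantle fills any gap and the z_c terms cancel.
Column 1: 12800×2.67 + 15000×2.94 + (z_c − 27800)×3.4
Column 2: 645×0 + 2950×1.03 + 3290×2.49 + x×2.86 + (z_c − 645 − 6240 − x)×3.4
The z_c×3.4 term appears on both sides and cancels. Collect the known terms of each column as K = Σ(ρt)_known − 3.4 × (depth of known layers): K_1 = 78276 − 3.4×27800 = −16244; K_2 = 11230.6 − 3.4×(645 + 6240) = −12178.4.
Balance: K_1 = K_2 − x×(3.4 − 2.86), so x = (K_2 − K_1)/(3.4 − 2.86) = 4065.6/0.54 = 7530 m.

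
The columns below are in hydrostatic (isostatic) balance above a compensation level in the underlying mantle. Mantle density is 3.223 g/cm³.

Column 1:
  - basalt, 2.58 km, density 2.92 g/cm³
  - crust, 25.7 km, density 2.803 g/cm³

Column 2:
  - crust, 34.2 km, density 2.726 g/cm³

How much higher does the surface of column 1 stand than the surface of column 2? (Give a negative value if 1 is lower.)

For any compensation level in the mantle, the mantle terms cancel and isostasy reduces to e = (Σt_1 − Σt_2) − (Σ(ρt)_1 − Σ(ρt)_2) / ρ_m.
Σt_1 = 28.28 km; Σt_2 = 34.2 km; Σ(ρt)_1 = 79.5707; Σ(ρt)_2 = 93.2292 (in km·g/cm³).
e = (28.28 − 34.2) − (79.5707 − 93.2292) / 3.223 = −1.68 km.

−1.68 km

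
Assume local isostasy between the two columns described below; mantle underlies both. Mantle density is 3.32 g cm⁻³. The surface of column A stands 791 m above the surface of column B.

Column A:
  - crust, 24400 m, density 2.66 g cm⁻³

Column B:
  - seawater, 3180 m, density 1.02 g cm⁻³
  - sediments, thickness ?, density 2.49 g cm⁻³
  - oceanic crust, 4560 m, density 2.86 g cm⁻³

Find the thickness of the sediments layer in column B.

4900 m

Take the compensation level at the base of the deeper column (depth z_c below the surface of column A) and equate Σ ρ_i t_i down to z_c; mantle fills any gap and the z_c terms cancel.
Column A: 24400×2.66 + (z_c − 24400)×3.32
Column B: 791×0 + 3180×1.02 + x×2.49 + 4560×2.86 + (z_c − 791 − 7740 − x)×3.32
The z_c×3.32 term appears on both sides and cancels. Collect the known terms of each column as K = Σ(ρt)_known − 3.32 × (depth of known layers): K_A = 64904 − 3.32×24400 = −16104; K_B = 16285.2 − 3.32×(791 + 7740) = −12037.72.
Balance: K_A = K_B − x×(3.32 − 2.49), so x = (K_B − K_A)/(3.32 − 2.49) = 4066.28/0.83 = 4900 m.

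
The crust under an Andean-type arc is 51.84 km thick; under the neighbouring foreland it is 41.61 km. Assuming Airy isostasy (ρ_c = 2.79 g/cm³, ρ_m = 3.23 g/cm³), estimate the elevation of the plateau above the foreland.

Excess crust Δ = 51.84 km − 41.61 km = 10.23 km, split between elevation h and root r with h + r = Δ.
Airy balance ρ_c h = (ρ_m − ρ_c) r gives r = h ρ_c/(ρ_m − ρ_c), so h (1 + ρ_c/(ρ_m − ρ_c)) = Δ, i.e. h = Δ (ρ_m − ρ_c)/ρ_m.
h = 10.23 km × 0.44/3.23 = 1.39 km.

1.39 km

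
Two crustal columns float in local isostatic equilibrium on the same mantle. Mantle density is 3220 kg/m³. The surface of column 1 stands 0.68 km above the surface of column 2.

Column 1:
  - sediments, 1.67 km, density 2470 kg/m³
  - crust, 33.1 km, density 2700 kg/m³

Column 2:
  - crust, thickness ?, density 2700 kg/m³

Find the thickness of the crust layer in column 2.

Take the compensation level at the base of the deeper column (depth z_c below the surface of column 1) and equate Σ ρ_i t_i down to z_c; mantle fills any gap and the z_c terms cancel.
Column 1: 1.67×2470 + 33.1×2700 + (z_c − 34.77)×3220
Column 2: 0.68×0 + x×2700 + (z_c − 0.68 − 0 − x)×3220
The z_c×3220 term appears on both sides and cancels. Collect the known terms of each column as K = Σ(ρt)_known − 3220 × (depth of known layers): K_1 = 93494.9 − 3220×34.77 = −18464.5; K_2 = 0 − 3220×(0.68 + 0) = −2189.6.
Balance: K_1 = K_2 − x×(3220 − 2700), so x = (K_2 − K_1)/(3220 − 2700) = 16274.9/520 = 31.3 km.

31.3 km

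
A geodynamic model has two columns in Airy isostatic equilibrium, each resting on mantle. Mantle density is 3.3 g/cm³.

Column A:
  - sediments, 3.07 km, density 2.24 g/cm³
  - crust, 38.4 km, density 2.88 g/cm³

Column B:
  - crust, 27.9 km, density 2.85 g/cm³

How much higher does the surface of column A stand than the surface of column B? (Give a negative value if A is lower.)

For any compensation level in the mantle, the mantle terms cancel and isostasy reduces to e = (Σt_A − Σt_B) − (Σ(ρt)_A − Σ(ρt)_B) / ρ_m.
Σt_A = 41.47 km; Σt_B = 27.9 km; Σ(ρt)_A = 117.4688; Σ(ρt)_B = 79.515 (in km·g/cm³).
e = (41.47 − 27.9) − (117.4688 − 79.515) / 3.3 = 2.07 km.

2.07 km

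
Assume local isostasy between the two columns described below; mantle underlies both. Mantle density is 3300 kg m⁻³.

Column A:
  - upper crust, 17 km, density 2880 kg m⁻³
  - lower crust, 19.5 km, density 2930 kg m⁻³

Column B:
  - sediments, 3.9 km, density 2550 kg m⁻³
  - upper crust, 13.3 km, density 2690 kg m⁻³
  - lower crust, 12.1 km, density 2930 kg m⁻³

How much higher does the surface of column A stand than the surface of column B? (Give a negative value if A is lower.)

For any compensation level in the mantle, the mantle terms cancel and isostasy reduces to e = (Σt_A − Σt_B) − (Σ(ρt)_A − Σ(ρt)_B) / ρ_m.
Σt_A = 36.5 km; Σt_B = 29.3 km; Σ(ρt)_A = 106095; Σ(ρt)_B = 81175 (in km·kg m⁻³).
e = (36.5 − 29.3) − (106095 − 81175) / 3300 = −0.352 km.

−0.352 km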